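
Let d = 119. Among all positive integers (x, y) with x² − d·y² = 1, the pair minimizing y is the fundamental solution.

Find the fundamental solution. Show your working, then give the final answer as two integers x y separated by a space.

√119 → a₀=10, period (1,9,1,20); ℓ=4 even so k=3
step 0: (10, 1)  from 10·(1,0) + (0,1)
step 1: (11, 1)  from 1·(10,1) + (1,0)
step 2: (109, 10)  from 9·(11,1) + (10,1)
step 3: (120, 11)  from 1·(109,10) + (11,1)
→ (120, 11).  Check: 120²=14400, 119·11²=14399, difference 1.

120 11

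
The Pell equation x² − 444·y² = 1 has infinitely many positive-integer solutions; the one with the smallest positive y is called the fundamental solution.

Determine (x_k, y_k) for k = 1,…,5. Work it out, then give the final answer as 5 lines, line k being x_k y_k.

295 14
174049 8260
102688615 4873386
60586108801 2875289480
35745701503975 1696415919814

√444 → a₀=21, period (14,42); ℓ=2 even so k=1
k=0  a_k=21  p_k/q_k = 21/1
k=1  a_k=14  p_k/q_k = 295/14
fundamental: x₁=295, y₁=14  (since 87025 − 444·196 = 1)
n=2: (295,14)∘(295,14) = (295·295+444·14·14, 295·14+14·295) = (174049,8260)
n=3: (174049,8260)∘(295,14) = (295·174049+444·14·8260, 295·8260+14·174049) = (102688615,4873386)
n=4: (102688615,4873386)∘(295,14) = (295·102688615+444·14·4873386, 295·4873386+14·102688615) = (60586108801,2875289480)
n=5: (60586108801,2875289480)∘(295,14) = (295·60586108801+444·14·2875289480, 295·2875289480+14·60586108801) = (35745701503975,1696415919814)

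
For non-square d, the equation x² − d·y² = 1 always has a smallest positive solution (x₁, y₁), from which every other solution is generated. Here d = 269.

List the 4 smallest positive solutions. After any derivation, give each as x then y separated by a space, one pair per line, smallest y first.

d=269: √d = [16; 2,2,32] (ℓ=3, odd), read p_5/q_5
step 0: (16, 1)  from 16·(1,0) + (0,1)
…
step 3: (2657, 162)  from 32·(82,5) + (33,2)
step 4: (5396, 329)  from 2·(2657,162) + (82,5)
step 5: (13449, 820)  from 2·(5396,329) + (2657,162)
→ (13449, 820).  Check: 13449²=180875601, 269·820²=180875600, difference 1.
k=2:  x_2 = 13449·13449+269·820·820 = 361751201,  y_2 = 13449·820+820·13449 = 22056360
k=3:  x_3 = 13449·361751201+269·820·22056360 = 9730383791049,  y_3 = 13449·22056360+820·361751201 = 593271970460
k=4:  x_4 = 13449·9730383791049+269·820·593271970460 = 261727862849884801,  y_4 = 13449·593271970460+820·9730383791049 = 15957829439376720

13449 820
361751201 22056360
9730383791049 593271970460
261727862849884801 15957829439376720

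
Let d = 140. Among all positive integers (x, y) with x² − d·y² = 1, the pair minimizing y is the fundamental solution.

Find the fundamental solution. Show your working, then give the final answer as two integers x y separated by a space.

71 6

[11; 1,4,1,22] for √140; ℓ=4 ⇒ convergent index 3
a_0=11:  p_0=11·1+0=11,  q_0=11·0+1=1
a_1=1:  p_1=1·11+1=12,  q_1=1·1+0=1
a_2=4:  p_2=4·12+11=59,  q_2=4·1+1=5
a_3=1:  p_3=1·59+12=71,  q_3=1·5+1=6
(x₁, y₁) = (71, 6);  71² − 140·6² = 1 ✓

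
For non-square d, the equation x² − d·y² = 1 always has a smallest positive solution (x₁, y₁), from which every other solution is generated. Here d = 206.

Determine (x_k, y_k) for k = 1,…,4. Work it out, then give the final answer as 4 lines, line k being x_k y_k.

59535 4148
7088832449 493902360
844067279642895 58808954001052
100503090979990675201 7002382152411359280

[14; 2,1,5,14,5,1,2,28] for √206; ℓ=8 ⇒ convergent index 7
step 0: (14, 1)  from 14·(1,0) + (0,1)
step 1: (29, 2)  from 2·(14,1) + (1,0)
…
step 3: (244, 17)  from 5·(43,3) + (29,2)
step 4: (3459, 241)  from 14·(244,17) + (43,3)
step 5: (17539, 1222)  from 5·(3459,241) + (244,17)
step 6: (20998, 1463)  from 1·(17539,1222) + (3459,241)
step 7: (59535, 4148)  from 2·(20998,1463) + (17539,1222)
→ (59535, 4148).  Check: 59535²=3544416225, 206·4148²=3544416224, difference 1.
n=2: (59535,4148)∘(59535,4148) = (59535·59535+206·4148·4148, 59535·4148+4148·59535) = (7088832449,493902360)
n=3: (7088832449,493902360)∘(59535,4148) = (59535·7088832449+206·4148·493902360, 59535·493902360+4148·7088832449) = (844067279642895,58808954001052)
n=4: (844067279642895,58808954001052)∘(59535,4148) = (59535·844067279642895+206·4148·58808954001052, 59535·58808954001052+4148·844067279642895) = (100503090979990675201,7002382152411359280)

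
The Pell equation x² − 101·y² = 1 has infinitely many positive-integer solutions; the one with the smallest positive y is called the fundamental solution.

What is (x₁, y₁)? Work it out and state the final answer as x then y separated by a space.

[10; 20] for √101; ℓ=1 ⇒ convergent index 1
k=0  a_k=10  p_k/q_k = 10/1
k=1  a_k=20  p_k/q_k = 201/20
→ (201, 20).  Check: 201²=40401, 101·20²=40400, difference 1.

201 20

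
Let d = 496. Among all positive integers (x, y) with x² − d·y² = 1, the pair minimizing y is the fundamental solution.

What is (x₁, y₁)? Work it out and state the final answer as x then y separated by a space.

4620799 207480

d=496: √d = [22; 3,1,2,4,1,…,1,3,44] (ℓ=16, even), read p_15/q_15
i=0: a=22 ⇒ p=22, q=1
i=1: a=3 ⇒ p=67, q=3
i=2: a=1 ⇒ p=89, q=4
i=3: a=2 ⇒ p=245, q=11
…
i=6: a=1 ⇒ p=2383, q=107
i=7: a=2 ⇒ p=6080, q=273
…
i=10: a=1 ⇒ p=49709, q=2232
…
i=13: a=2 ⇒ p=863293, q=38763
i=14: a=1 ⇒ p=1252502, q=56239
i=15: a=3 ⇒ p=4620799, q=207480
(x₁, y₁) = (4620799, 207480);  4620799² − 496·207480² = 1 ✓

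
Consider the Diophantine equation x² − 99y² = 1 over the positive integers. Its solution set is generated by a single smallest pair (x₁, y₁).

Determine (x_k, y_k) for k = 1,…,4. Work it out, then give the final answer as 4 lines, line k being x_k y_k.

√99 = [9; 1,18, …], period ℓ=2 (even) → k=1
k=0  a_k=9  p_k/q_k = 9/1
k=1  a_k=1  p_k/q_k = 10/1
fundamental: x₁=10, y₁=1  (since 100 − 99·1 = 1)
n=2: (10,1)∘(10,1) = (10·10+99·1·1, 10·1+1·10) = (199,20)
n=3: (199,20)∘(10,1) = (10·199+99·1·20, 10·20+1·199) = (3970,399)
n=4: (3970,399)∘(10,1) = (10·3970+99·1·399, 10·399+1·3970) = (79201,7960)

10 1
199 20
3970 399
79201 7960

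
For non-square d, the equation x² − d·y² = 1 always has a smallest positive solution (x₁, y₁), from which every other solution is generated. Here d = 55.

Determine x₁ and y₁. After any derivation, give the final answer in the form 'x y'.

89 12

√55 → a₀=7, period (2,2,2,14); ℓ=4 even so k=3
i=0: a=7 ⇒ p=7, q=1
…
i=2: a=2 ⇒ p=37, q=5
i=3: a=2 ⇒ p=89, q=12
→ (89, 12).  Check: 89²=7921, 55·12²=7920, difference 1.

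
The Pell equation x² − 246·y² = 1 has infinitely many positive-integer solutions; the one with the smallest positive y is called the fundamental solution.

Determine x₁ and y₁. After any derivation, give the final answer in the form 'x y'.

[15; 1,2,5,1,14,1,5,2,1,30] for √246; ℓ=10 ⇒ convergent index 9
i=0: a=15 ⇒ p=15, q=1
i=1: a=1 ⇒ p=16, q=1
…
i=3: a=5 ⇒ p=251, q=16
…
i=6: a=1 ⇒ p=4721, q=301
i=7: a=5 ⇒ p=28028, q=1787
i=8: a=2 ⇒ p=60777, q=3875
i=9: a=1 ⇒ p=88805, q=5662
(x₁, y₁) = (88805, 5662);  88805² − 246·5662² = 1 ✓

88805 5662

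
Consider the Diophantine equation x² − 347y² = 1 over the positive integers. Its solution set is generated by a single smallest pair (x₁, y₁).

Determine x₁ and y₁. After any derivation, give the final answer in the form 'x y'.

d=347: √d = [18; 1,1,1,2,4,…,1,1,36] (ℓ=14, even), read p_13/q_13
step 0: (18, 1)  from 18·(1,0) + (0,1)
…
step 2: (37, 2)  from 1·(19,1) + (18,1)
…
step 5: (652, 35)  from 4·(149,8) + (56,3)
…
step 8: (15070, 809)  from 1·(14269,766) + (801,43)
…
step 10: (164168, 8813)  from 2·(74549,4002) + (15070,809)
…
step 12: (402885, 21628)  from 1·(238717,12815) + (164168,8813)
step 13: (641602, 34443)  from 1·(402885,21628) + (238717,12815)
fundamental: x₁=641602, y₁=34443  (since 411653126404 − 347·1186320249 = 1)

641602 34443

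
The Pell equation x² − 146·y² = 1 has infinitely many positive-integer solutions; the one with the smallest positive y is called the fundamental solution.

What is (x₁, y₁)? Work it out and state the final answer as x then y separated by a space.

145 12

d=146: √d = [12; 12,24] (ℓ=2, even), read p_1/q_1
a_0=12:  p_0=12·1+0=12,  q_0=12·0+1=1
a_1=12:  p_1=12·12+1=145,  q_1=12·1+0=12
fundamental: x₁=145, y₁=12  (since 21025 − 146·144 = 1)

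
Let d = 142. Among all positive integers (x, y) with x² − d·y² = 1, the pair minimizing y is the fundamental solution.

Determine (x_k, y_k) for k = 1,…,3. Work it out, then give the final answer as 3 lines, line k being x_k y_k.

143 12
40897 3432
11696399 981540

d=142: √d = [11; 1,10,1,22] (ℓ=4, even), read p_3/q_3
step 0: (11, 1)  from 11·(1,0) + (0,1)
step 1: (12, 1)  from 1·(11,1) + (1,0)
step 2: (131, 11)  from 10·(12,1) + (11,1)
step 3: (143, 12)  from 1·(131,11) + (12,1)
fundamental: x₁=143, y₁=12  (since 20449 − 142·144 = 1)
(x_2, y_2) = (143·143 + 142·12·12, 143·12 + 12·143) = (40897, 3432)
(x_3, y_3) = (143·40897 + 142·12·3432, 143·3432 + 12·40897) = (11696399, 981540)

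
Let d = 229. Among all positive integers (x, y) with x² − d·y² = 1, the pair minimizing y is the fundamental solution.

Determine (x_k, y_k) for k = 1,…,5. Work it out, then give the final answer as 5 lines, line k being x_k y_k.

d=229: √d = [15; 7,1,1,7,30] (ℓ=5, odd), read p_9/q_9
a_0=15:  p_0=15·1+0=15,  q_0=15·0+1=1
a_1=7:  p_1=7·15+1=106,  q_1=7·1+0=7
…
a_3=1:  p_3=1·121+106=227,  q_3=1·8+7=15
a_4=7:  p_4=7·227+121=1710,  q_4=7·15+8=113
…
a_7=1:  p_7=1·362399+51527=413926,  q_7=1·23948+3405=27353
a_8=1:  p_8=1·413926+362399=776325,  q_8=1·27353+23948=51301
a_9=7:  p_9=7·776325+413926=5848201,  q_9=7·51301+27353=386460
(x₁, y₁) = (5848201, 386460);  5848201² − 229·386460² = 1 ✓
(5848201+386460√229)^2 = 68402909872801 + 4520191516920√229
(5848201+386460√229)^3 = 800067931842043513801 + 52869977098885735380√229
(5848201+386460√229)^4 = 9357916158133073035999171201 + 618388505879356792878585840√229
(5848201+386460√229)^5 = 109453949267819191656474935990205001 + 7232920556944267680961578290412300√229

5848201 386460
68402909872801 4520191516920
800067931842043513801 52869977098885735380
9357916158133073035999171201 618388505879356792878585840
109453949267819191656474935990205001 7232920556944267680961578290412300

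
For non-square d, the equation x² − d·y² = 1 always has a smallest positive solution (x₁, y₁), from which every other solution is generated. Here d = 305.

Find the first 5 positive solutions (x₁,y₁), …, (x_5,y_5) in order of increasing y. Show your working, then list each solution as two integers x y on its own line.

489 28
478241 27384
467719209 26781524
457428908161 26192303088
447365004462249 25616045638540

√305 = [17; 2,6,2,34, …], period ℓ=4 (even) → k=3
i=0: a=17 ⇒ p=17, q=1
…
i=2: a=6 ⇒ p=227, q=13
i=3: a=2 ⇒ p=489, q=28
(x₁, y₁) = (489, 28);  489² − 305·28² = 1 ✓
n=2: (489,28)∘(489,28) = (489·489+305·28·28, 489·28+28·489) = (478241,27384)
n=3: (478241,27384)∘(489,28) = (489·478241+305·28·27384, 489·27384+28·478241) = (467719209,26781524)
n=4: (467719209,26781524)∘(489,28) = (489·467719209+305·28·26781524, 489·26781524+28·467719209) = (457428908161,26192303088)
n=5: (457428908161,26192303088)∘(489,28) = (489·457428908161+305·28·26192303088, 489·26192303088+28·457428908161) = (447365004462249,25616045638540)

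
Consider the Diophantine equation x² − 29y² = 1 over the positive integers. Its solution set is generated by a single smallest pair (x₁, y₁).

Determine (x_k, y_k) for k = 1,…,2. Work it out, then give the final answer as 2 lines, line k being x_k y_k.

[5; 2,1,1,2,10] for √29; ℓ=5 ⇒ convergent index 9
k=0  a_k=5  p_k/q_k = 5/1
k=1  a_k=2  p_k/q_k = 11/2
…
k=3  a_k=1  p_k/q_k = 27/5
k=4  a_k=2  p_k/q_k = 70/13
k=5  a_k=10  p_k/q_k = 727/135
k=6  a_k=2  p_k/q_k = 1524/283
k=7  a_k=1  p_k/q_k = 2251/418
k=8  a_k=1  p_k/q_k = 3775/701
k=9  a_k=2  p_k/q_k = 9801/1820
(x₁, y₁) = (9801, 1820);  9801² − 29·1820² = 1 ✓
(x_2, y_2) = (9801·9801 + 29·1820·1820, 9801·1820 + 1820·9801) = (192119201, 35675640)

9801 1820
192119201 35675640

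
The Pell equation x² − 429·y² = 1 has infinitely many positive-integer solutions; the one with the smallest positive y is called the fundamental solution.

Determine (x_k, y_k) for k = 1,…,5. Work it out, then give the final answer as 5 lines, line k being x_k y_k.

1524095 73584
4645731138049 224298012960
14161071197688057215 683702960124468816
43165635614076113391052801 2084056526021580302230080
131577058822456507006275549422975 6352600262053037158494583086384

√429 = [20; 1,2,2,9,1,12,1,9,2,2,1,40, …], period ℓ=12 (even) → k=11
step 0: (20, 1)  from 20·(1,0) + (0,1)
step 1: (21, 1)  from 1·(20,1) + (1,0)
step 2: (62, 3)  from 2·(21,1) + (20,1)
step 3: (145, 7)  from 2·(62,3) + (21,1)
…
step 6: (19511, 942)  from 12·(1512,73) + (1367,66)
step 7: (21023, 1015)  from 1·(19511,942) + (1512,73)
step 8: (208718, 10077)  from 9·(21023,1015) + (19511,942)
step 9: (438459, 21169)  from 2·(208718,10077) + (21023,1015)
step 10: (1085636, 52415)  from 2·(438459,21169) + (208718,10077)
step 11: (1524095, 73584)  from 1·(1085636,52415) + (438459,21169)
fundamental: x₁=1524095, y₁=73584  (since 2322865569025 − 429·5414605056 = 1)
(1524095+73584√429)^2 = 4645731138049 + 224298012960√429
(1524095+73584√429)^3 = 14161071197688057215 + 683702960124468816√429
(1524095+73584√429)^4 = 43165635614076113391052801 + 2084056526021580302230080√429
(1524095+73584√429)^5 = 131577058822456507006275549422975 + 6352600262053037158494583086384√429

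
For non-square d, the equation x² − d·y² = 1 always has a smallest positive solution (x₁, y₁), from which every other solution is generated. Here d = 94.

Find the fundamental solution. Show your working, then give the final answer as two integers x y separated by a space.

[9; 1,2,3,1,1,…,2,1,18] for √94; ℓ=16 ⇒ convergent index 15
a_0=9:  p_0=9·1+0=9,  q_0=9·0+1=1
a_1=1:  p_1=1·9+1=10,  q_1=1·1+0=1
…
a_3=3:  p_3=3·29+10=97,  q_3=3·3+1=10
a_4=1:  p_4=1·97+29=126,  q_4=1·10+3=13
…
a_7=1:  p_7=1·1241+223=1464,  q_7=1·128+23=151
a_8=8:  p_8=8·1464+1241=12953,  q_8=8·151+128=1336
a_9=1:  p_9=1·12953+1464=14417,  q_9=1·1336+151=1487
…
a_11=1:  p_11=1·85038+14417=99455,  q_11=1·8771+1487=10258
a_12=1:  p_12=1·99455+85038=184493,  q_12=1·10258+8771=19029
…
a_14=2:  p_14=2·652934+184493=1490361,  q_14=2·67345+19029=153719
a_15=1:  p_15=1·1490361+652934=2143295,  q_15=1·153719+67345=221064
fundamental: x₁=2143295, y₁=221064  (since 4593713457025 − 94·48869292096 = 1)

2143295 221064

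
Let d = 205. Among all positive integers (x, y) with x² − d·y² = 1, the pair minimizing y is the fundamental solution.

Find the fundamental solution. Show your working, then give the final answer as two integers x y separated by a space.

d=205: √d = [14; 3,6,1,4,1,6,3,28] (ℓ=8, even), read p_7/q_7
step 0: (14, 1)  from 14·(1,0) + (0,1)
…
step 2: (272, 19)  from 6·(43,3) + (14,1)
…
step 6: (12614, 881)  from 6·(1847,129) + (1532,107)
step 7: (39689, 2772)  from 3·(12614,881) + (1847,129)
fundamental: x₁=39689, y₁=2772  (since 1575216721 − 205·7683984 = 1)

39689 2772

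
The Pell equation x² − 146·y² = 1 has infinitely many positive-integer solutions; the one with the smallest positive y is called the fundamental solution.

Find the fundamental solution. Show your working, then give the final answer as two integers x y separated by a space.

[12; 12,24] for √146; ℓ=2 ⇒ convergent index 1
k=0  a_k=12  p_k/q_k = 12/1
k=1  a_k=12  p_k/q_k = 145/12
→ (145, 12).  Check: 145²=21025, 146·12²=21024, difference 1.

145 12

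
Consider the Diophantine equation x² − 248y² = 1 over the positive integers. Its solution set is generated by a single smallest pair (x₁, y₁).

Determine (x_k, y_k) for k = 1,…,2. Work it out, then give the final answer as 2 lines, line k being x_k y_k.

d=248: √d = [15; 1,2,1,30] (ℓ=4, even), read p_3/q_3
k=0  a_k=15  p_k/q_k = 15/1
k=1  a_k=1  p_k/q_k = 16/1
k=2  a_k=2  p_k/q_k = 47/3
k=3  a_k=1  p_k/q_k = 63/4
→ (63, 4).  Check: 63²=3969, 248·4²=3968, difference 1.
n=2: (63,4)∘(63,4) = (63·63+248·4·4, 63·4+4·63) = (7937,504)

63 4
7937 504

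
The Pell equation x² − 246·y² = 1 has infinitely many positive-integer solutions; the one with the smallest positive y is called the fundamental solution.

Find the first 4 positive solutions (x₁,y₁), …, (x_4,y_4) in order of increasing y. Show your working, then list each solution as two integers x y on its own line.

88805 5662
15772656049 1005627820
2801381440774085 178609557104538
497553357680112580801 31722843436331366360

√246 = [15; 1,2,5,1,14,1,5,2,1,30, …], period ℓ=10 (even) → k=9
a_0=15:  p_0=15·1+0=15,  q_0=15·0+1=1
…
a_2=2:  p_2=2·16+15=47,  q_2=2·1+1=3
…
a_5=14:  p_5=14·298+251=4423,  q_5=14·19+16=282
…
a_8=2:  p_8=2·28028+4721=60777,  q_8=2·1787+301=3875
a_9=1:  p_9=1·60777+28028=88805,  q_9=1·3875+1787=5662
(x₁, y₁) = (88805, 5662);  88805² − 246·5662² = 1 ✓
(88805+5662√246)^2 = 15772656049 + 1005627820√246
(88805+5662√246)^3 = 2801381440774085 + 178609557104538√246
(88805+5662√246)^4 = 497553357680112580801 + 31722843436331366360√246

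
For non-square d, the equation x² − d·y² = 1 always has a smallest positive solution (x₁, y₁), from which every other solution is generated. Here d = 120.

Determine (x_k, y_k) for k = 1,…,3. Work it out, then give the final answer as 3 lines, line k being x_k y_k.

√120 = [10; 1,20, …], period ℓ=2 (even) → k=1
a_0=10:  p_0=10·1+0=10,  q_0=10·0+1=1
a_1=1:  p_1=1·10+1=11,  q_1=1·1+0=1
→ (11, 1).  Check: 11²=121, 120·1²=120, difference 1.
n=2: (11,1)∘(11,1) = (11·11+120·1·1, 11·1+1·11) = (241,22)
n=3: (241,22)∘(11,1) = (11·241+120·1·22, 11·22+1·241) = (5291,483)

11 1
241 22
5291 483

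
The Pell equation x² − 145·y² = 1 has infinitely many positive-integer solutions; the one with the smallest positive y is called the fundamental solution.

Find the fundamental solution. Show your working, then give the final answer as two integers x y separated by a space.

289 24

[12; 24] for √145; ℓ=1 ⇒ convergent index 1
k=0  a_k=12  p_k/q_k = 12/1
k=1  a_k=24  p_k/q_k = 289/24
fundamental: x₁=289, y₁=24  (since 83521 − 145·576 = 1)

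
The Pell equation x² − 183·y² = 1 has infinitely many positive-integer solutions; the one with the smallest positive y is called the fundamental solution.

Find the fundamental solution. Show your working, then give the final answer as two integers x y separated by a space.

487 36

d=183: √d = [13; 1,1,8,1,1,26] (ℓ=6, even), read p_5/q_5
i=0: a=13 ⇒ p=13, q=1
…
i=2: a=1 ⇒ p=27, q=2
i=3: a=8 ⇒ p=230, q=17
i=4: a=1 ⇒ p=257, q=19
i=5: a=1 ⇒ p=487, q=36
→ (487, 36).  Check: 487²=237169, 183·36²=237168, difference 1.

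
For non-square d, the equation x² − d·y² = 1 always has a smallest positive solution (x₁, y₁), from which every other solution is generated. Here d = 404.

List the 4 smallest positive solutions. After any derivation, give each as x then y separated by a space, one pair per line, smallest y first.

201 10
80801 4020
32481801 1616030
13057603201 649640040

[20; 10,40] for √404; ℓ=2 ⇒ convergent index 1
k=0  a_k=20  p_k/q_k = 20/1
k=1  a_k=10  p_k/q_k = 201/10
(x₁, y₁) = (201, 10);  201² − 404·10² = 1 ✓
k=2:  x_2 = 201·201+404·10·10 = 80801,  y_2 = 201·10+10·201 = 4020
k=3:  x_3 = 201·80801+404·10·4020 = 32481801,  y_3 = 201·4020+10·80801 = 1616030
k=4:  x_4 = 201·32481801+404·10·1616030 = 13057603201,  y_4 = 201·1616030+10·32481801 = 649640040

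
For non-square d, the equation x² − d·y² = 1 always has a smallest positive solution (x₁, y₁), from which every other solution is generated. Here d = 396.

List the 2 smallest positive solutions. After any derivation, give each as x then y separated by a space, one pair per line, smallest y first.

199 10
79201 3980

d=396: √d = [19; 1,8,1,38] (ℓ=4, even), read p_3/q_3
a_0=19:  p_0=19·1+0=19,  q_0=19·0+1=1
a_1=1:  p_1=1·19+1=20,  q_1=1·1+0=1
a_2=8:  p_2=8·20+19=179,  q_2=8·1+1=9
a_3=1:  p_3=1·179+20=199,  q_3=1·9+1=10
(x₁, y₁) = (199, 10);  199² − 396·10² = 1 ✓
k=2:  x_2 = 199·199+396·10·10 = 79201,  y_2 = 199·10+10·199 = 3980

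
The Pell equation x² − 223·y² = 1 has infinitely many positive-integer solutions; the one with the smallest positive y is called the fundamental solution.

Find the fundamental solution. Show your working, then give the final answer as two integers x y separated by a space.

224 15

[14; 1,13,1,28] for √223; ℓ=4 ⇒ convergent index 3
step 0: (14, 1)  from 14·(1,0) + (0,1)
step 1: (15, 1)  from 1·(14,1) + (1,0)
step 2: (209, 14)  from 13·(15,1) + (14,1)
step 3: (224, 15)  from 1·(209,14) + (15,1)
→ (224, 15).  Check: 224²=50176, 223·15²=50175, difference 1.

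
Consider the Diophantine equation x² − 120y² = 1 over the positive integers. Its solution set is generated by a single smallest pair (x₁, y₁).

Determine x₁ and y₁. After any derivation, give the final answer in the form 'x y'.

11 1

d=120: √d = [10; 1,20] (ℓ=2, even), read p_1/q_1
i=0: a=10 ⇒ p=10, q=1
i=1: a=1 ⇒ p=11, q=1
fundamental: x₁=11, y₁=1  (since 121 − 120·1 = 1)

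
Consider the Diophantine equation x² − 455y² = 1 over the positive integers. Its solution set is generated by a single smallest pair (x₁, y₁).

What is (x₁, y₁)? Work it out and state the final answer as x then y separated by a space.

64 3

[21; 3,42] for √455; ℓ=2 ⇒ convergent index 1
a_0=21:  p_0=21·1+0=21,  q_0=21·0+1=1
a_1=3:  p_1=3·21+1=64,  q_1=3·1+0=3
(x₁, y₁) = (64, 3);  64² − 455·3² = 1 ✓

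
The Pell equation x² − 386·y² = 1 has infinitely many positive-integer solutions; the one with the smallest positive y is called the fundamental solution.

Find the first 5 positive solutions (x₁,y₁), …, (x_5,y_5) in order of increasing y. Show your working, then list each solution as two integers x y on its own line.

d=386: √d = [19; 1,1,1,4,1,18,1,4,1,1,1,38] (ℓ=12, even), read p_11/q_11
i=0: a=19 ⇒ p=19, q=1
…
i=10: a=1 ⇒ p=72163, q=3673
i=11: a=1 ⇒ p=111555, q=5678
fundamental: x₁=111555, y₁=5678  (since 12444518025 − 386·32239684 = 1)
k=2:  x_2 = 111555·111555+386·5678·5678 = 24889036049,  y_2 = 111555·5678+5678·111555 = 1266818580
k=3:  x_3 = 111555·24889036049+386·5678·1266818580 = 5552992832780835,  y_3 = 111555·1266818580+5678·24889036049 = 282639893378122
k=4:  x_4 = 111555·5552992832780835+386·5678·282639893378122 = 1238928230896843060801,  y_4 = 111555·282639893378122+5678·5552992832780835 = 63059786610325980840
k=5:  x_5 = 111555·1238928230896843060801+386·5678·63059786610325980840 = 276417277589841662462530275,  y_5 = 111555·63059786610325980840+5678·1238928230896843060801 = 14069268990347189691834278

111555 5678
24889036049 1266818580
5552992832780835 282639893378122
1238928230896843060801 63059786610325980840
276417277589841662462530275 14069268990347189691834278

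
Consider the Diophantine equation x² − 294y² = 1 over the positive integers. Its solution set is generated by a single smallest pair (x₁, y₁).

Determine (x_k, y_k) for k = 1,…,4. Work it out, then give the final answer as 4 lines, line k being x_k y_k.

[17; 6,1,4,1,6,34] for √294; ℓ=6 ⇒ convergent index 5
a_0=17:  p_0=17·1+0=17,  q_0=17·0+1=1
a_1=6:  p_1=6·17+1=103,  q_1=6·1+0=6
…
a_3=4:  p_3=4·120+103=583,  q_3=4·7+6=34
a_4=1:  p_4=1·583+120=703,  q_4=1·34+7=41
a_5=6:  p_5=6·703+583=4801,  q_5=6·41+34=280
(x₁, y₁) = (4801, 280);  4801² − 294·280² = 1 ✓
n=2: (4801,280)∘(4801,280) = (4801·4801+294·280·280, 4801·280+280·4801) = (46099201,2688560)
n=3: (46099201,2688560)∘(4801,280) = (4801·46099201+294·280·2688560, 4801·2688560+280·46099201) = (442644523201,25815552840)
n=4: (442644523201,25815552840)∘(4801,280) = (4801·442644523201+294·280·25815552840, 4801·25815552840+280·442644523201) = (4250272665676801,247880935681120)

4801 280
46099201 2688560
442644523201 25815552840
4250272665676801 247880935681120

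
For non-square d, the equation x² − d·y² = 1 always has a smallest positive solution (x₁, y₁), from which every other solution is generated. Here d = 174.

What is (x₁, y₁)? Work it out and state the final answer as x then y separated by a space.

1451 110

√174 = [13; 5,4,5,26, …], period ℓ=4 (even) → k=3
i=0: a=13 ⇒ p=13, q=1
i=1: a=5 ⇒ p=66, q=5
i=2: a=4 ⇒ p=277, q=21
i=3: a=5 ⇒ p=1451, q=110
(x₁, y₁) = (1451, 110);  1451² − 174·110² = 1 ✓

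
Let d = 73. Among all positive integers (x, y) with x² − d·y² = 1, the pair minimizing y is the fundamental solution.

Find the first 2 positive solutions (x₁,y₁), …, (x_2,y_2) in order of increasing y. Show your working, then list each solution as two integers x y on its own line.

d=73: √d = [8; 1,1,5,5,1,1,16] (ℓ=7, odd), read p_13/q_13
a_0=8:  p_0=8·1+0=8,  q_0=8·0+1=1
…
a_3=5:  p_3=5·17+9=94,  q_3=5·2+1=11
a_4=5:  p_4=5·94+17=487,  q_4=5·11+2=57
…
a_8=1:  p_8=1·17669+1068=18737,  q_8=1·2068+125=2193
…
a_12=1:  p_12=1·1040241+200767=1241008,  q_12=1·121751+23498=145249
a_13=1:  p_13=1·1241008+1040241=2281249,  q_13=1·145249+121751=267000
→ (2281249, 267000).  Check: 2281249²=5204097000001, 73·267000²=5204097000000, difference 1.
(2281249+267000√73)^2 = 10408194000001 + 1218186966000√73

2281249 267000
10408194000001 1218186966000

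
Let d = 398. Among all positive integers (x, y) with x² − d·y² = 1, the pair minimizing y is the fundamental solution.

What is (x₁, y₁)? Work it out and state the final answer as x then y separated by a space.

[19; 1,18,1,38] for √398; ℓ=4 ⇒ convergent index 3
step 0: (19, 1)  from 19·(1,0) + (0,1)
step 1: (20, 1)  from 1·(19,1) + (1,0)
step 2: (379, 19)  from 18·(20,1) + (19,1)
step 3: (399, 20)  from 1·(379,19) + (20,1)
→ (399, 20).  Check: 399²=159201, 398·20²=159200, difference 1.

399 20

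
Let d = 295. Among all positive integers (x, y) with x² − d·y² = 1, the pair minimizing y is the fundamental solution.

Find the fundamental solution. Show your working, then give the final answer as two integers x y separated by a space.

√295 = [17; 5,1,2,3,2,6,2,3,2,1,5,34, …], period ℓ=12 (even) → k=11
a_0=17:  p_0=17·1+0=17,  q_0=17·0+1=1
a_1=5:  p_1=5·17+1=86,  q_1=5·1+0=5
a_2=1:  p_2=1·86+17=103,  q_2=1·5+1=6
a_3=2:  p_3=2·103+86=292,  q_3=2·6+5=17
…
a_5=2:  p_5=2·979+292=2250,  q_5=2·57+17=131
a_6=6:  p_6=6·2250+979=14479,  q_6=6·131+57=843
a_7=2:  p_7=2·14479+2250=31208,  q_7=2·843+131=1817
…
a_10=1:  p_10=1·247414+108103=355517,  q_10=1·14405+6294=20699
a_11=5:  p_11=5·355517+247414=2024999,  q_11=5·20699+14405=117900
fundamental: x₁=2024999, y₁=117900  (since 4100620950001 − 295·13900410000 = 1)

2024999 117900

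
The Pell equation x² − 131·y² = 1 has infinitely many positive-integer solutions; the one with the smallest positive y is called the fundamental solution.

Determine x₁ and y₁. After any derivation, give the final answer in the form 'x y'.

10610 927

√131 = [11; 2,4,11,4,2,22, …], period ℓ=6 (even) → k=5
step 0: (11, 1)  from 11·(1,0) + (0,1)
step 1: (23, 2)  from 2·(11,1) + (1,0)
step 2: (103, 9)  from 4·(23,2) + (11,1)
…
step 4: (4727, 413)  from 4·(1156,101) + (103,9)
step 5: (10610, 927)  from 2·(4727,413) + (1156,101)
→ (10610, 927).  Check: 10610²=112572100, 131·927²=112572099, difference 1.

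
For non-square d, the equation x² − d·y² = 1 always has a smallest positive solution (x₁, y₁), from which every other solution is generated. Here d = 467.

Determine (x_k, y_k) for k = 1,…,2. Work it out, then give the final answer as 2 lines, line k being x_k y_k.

1625626 75225
5285319783751 244575431700

d=467: √d = [21; 1,1,1,1,3,…,1,1,42] (ℓ=14, even), read p_13/q_13
step 0: (21, 1)  from 21·(1,0) + (0,1)
step 1: (22, 1)  from 1·(21,1) + (1,0)
…
step 3: (65, 3)  from 1·(43,2) + (22,1)
step 4: (108, 5)  from 1·(65,3) + (43,2)
…
step 6: (1275, 59)  from 3·(389,18) + (108,5)
…
step 8: (82767, 3830)  from 3·(27164,1257) + (1275,59)
…
step 10: (358232, 16577)  from 1·(275465,12747) + (82767,3830)
step 11: (633697, 29324)  from 1·(358232,16577) + (275465,12747)
step 12: (991929, 45901)  from 1·(633697,29324) + (358232,16577)
step 13: (1625626, 75225)  from 1·(991929,45901) + (633697,29324)
→ (1625626, 75225).  Check: 1625626²=2642659891876, 467·75225²=2642659891875, difference 1.
k=2:  x_2 = 1625626·1625626+467·75225·75225 = 5285319783751,  y_2 = 1625626·75225+75225·1625626 = 244575431700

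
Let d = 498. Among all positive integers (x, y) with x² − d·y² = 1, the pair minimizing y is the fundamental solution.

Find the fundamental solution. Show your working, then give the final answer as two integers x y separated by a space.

179777 8056

d=498: √d = [22; 3,6,22,6,3,44] (ℓ=6, even), read p_5/q_5
a_0=22:  p_0=22·1+0=22,  q_0=22·0+1=1
a_1=3:  p_1=3·22+1=67,  q_1=3·1+0=3
a_2=6:  p_2=6·67+22=424,  q_2=6·3+1=19
a_3=22:  p_3=22·424+67=9395,  q_3=22·19+3=421
a_4=6:  p_4=6·9395+424=56794,  q_4=6·421+19=2545
a_5=3:  p_5=3·56794+9395=179777,  q_5=3·2545+421=8056
(x₁, y₁) = (179777, 8056);  179777² − 498·8056² = 1 ✓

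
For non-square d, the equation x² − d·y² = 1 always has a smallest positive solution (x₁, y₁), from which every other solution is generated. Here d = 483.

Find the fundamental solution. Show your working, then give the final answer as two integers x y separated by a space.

22 1

[21; 1,42] for √483; ℓ=2 ⇒ convergent index 1
step 0: (21, 1)  from 21·(1,0) + (0,1)
step 1: (22, 1)  from 1·(21,1) + (1,0)
(x₁, y₁) = (22, 1);  22² − 483·1² = 1 ✓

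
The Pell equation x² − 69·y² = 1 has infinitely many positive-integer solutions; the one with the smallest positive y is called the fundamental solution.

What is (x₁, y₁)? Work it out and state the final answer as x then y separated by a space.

7775 936

[8; 3,3,1,4,1,3,3,16] for √69; ℓ=8 ⇒ convergent index 7
step 0: (8, 1)  from 8·(1,0) + (0,1)
…
step 2: (83, 10)  from 3·(25,3) + (8,1)
…
step 4: (515, 62)  from 4·(108,13) + (83,10)
step 5: (623, 75)  from 1·(515,62) + (108,13)
step 6: (2384, 287)  from 3·(623,75) + (515,62)
step 7: (7775, 936)  from 3·(2384,287) + (623,75)
(x₁, y₁) = (7775, 936);  7775² − 69·936² = 1 ✓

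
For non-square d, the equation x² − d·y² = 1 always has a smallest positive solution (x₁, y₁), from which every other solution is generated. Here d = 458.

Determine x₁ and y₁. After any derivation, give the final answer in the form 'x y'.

22899 1070

√458 = [21; 2,2,42, …], period ℓ=3 (odd) → k=5
k=0  a_k=21  p_k/q_k = 21/1
k=1  a_k=2  p_k/q_k = 43/2
…
k=3  a_k=42  p_k/q_k = 4537/212
k=4  a_k=2  p_k/q_k = 9181/429
k=5  a_k=2  p_k/q_k = 22899/1070
(x₁, y₁) = (22899, 1070);  22899² − 458·1070² = 1 ✓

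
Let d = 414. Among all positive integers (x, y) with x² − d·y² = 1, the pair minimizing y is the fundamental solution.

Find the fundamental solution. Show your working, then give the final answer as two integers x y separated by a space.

24335 1196

[20; 2,1,7,2,7,1,2,40] for √414; ℓ=8 ⇒ convergent index 7
a_0=20:  p_0=20·1+0=20,  q_0=20·0+1=1
…
a_3=7:  p_3=7·61+41=468,  q_3=7·3+2=23
a_4=2:  p_4=2·468+61=997,  q_4=2·23+3=49
a_5=7:  p_5=7·997+468=7447,  q_5=7·49+23=366
a_6=1:  p_6=1·7447+997=8444,  q_6=1·366+49=415
a_7=2:  p_7=2·8444+7447=24335,  q_7=2·415+366=1196
fundamental: x₁=24335, y₁=1196  (since 592192225 − 414·1430416 = 1)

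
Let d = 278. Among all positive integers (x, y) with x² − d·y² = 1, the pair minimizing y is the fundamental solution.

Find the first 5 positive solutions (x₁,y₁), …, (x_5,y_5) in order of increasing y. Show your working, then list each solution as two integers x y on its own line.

2501 150
12510001 750300
62575022501 3753000450
313000250040001 18772507500600
1565627188125062501 93900078765000750

d=278: √d = [16; 1,2,16,2,1,32] (ℓ=6, even), read p_5/q_5
k=0  a_k=16  p_k/q_k = 16/1
k=1  a_k=1  p_k/q_k = 17/1
…
k=3  a_k=16  p_k/q_k = 817/49
k=4  a_k=2  p_k/q_k = 1684/101
k=5  a_k=1  p_k/q_k = 2501/150
fundamental: x₁=2501, y₁=150  (since 6255001 − 278·22500 = 1)
n=2: (2501,150)∘(2501,150) = (2501·2501+278·150·150, 2501·150+150·2501) = (12510001,750300)
n=3: (12510001,750300)∘(2501,150) = (2501·12510001+278·150·750300, 2501·750300+150·12510001) = (62575022501,3753000450)
n=4: (62575022501,3753000450)∘(2501,150) = (2501·62575022501+278·150·3753000450, 2501·3753000450+150·62575022501) = (313000250040001,18772507500600)
n=5: (313000250040001,18772507500600)∘(2501,150) = (2501·313000250040001+278·150·18772507500600, 2501·18772507500600+150·313000250040001) = (1565627188125062501,93900078765000750)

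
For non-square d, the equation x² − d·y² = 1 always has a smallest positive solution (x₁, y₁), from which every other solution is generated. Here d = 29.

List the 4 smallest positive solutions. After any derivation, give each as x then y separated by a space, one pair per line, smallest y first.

√29 → a₀=5, period (2,1,1,2,10); ℓ=5 odd so k=9
a_0=5:  p_0=5·1+0=5,  q_0=5·0+1=1
a_1=2:  p_1=2·5+1=11,  q_1=2·1+0=2
…
a_3=1:  p_3=1·16+11=27,  q_3=1·3+2=5
a_4=2:  p_4=2·27+16=70,  q_4=2·5+3=13
…
a_8=1:  p_8=1·2251+1524=3775,  q_8=1·418+283=701
a_9=2:  p_9=2·3775+2251=9801,  q_9=2·701+418=1820
fundamental: x₁=9801, y₁=1820  (since 96059601 − 29·3312400 = 1)
n=2: (9801,1820)∘(9801,1820) = (9801·9801+29·1820·1820, 9801·1820+1820·9801) = (192119201,35675640)
n=3: (192119201,35675640)∘(9801,1820) = (9801·192119201+29·1820·35675640, 9801·35675640+1820·192119201) = (3765920568201,699313893460)
n=4: (3765920568201,699313893460)∘(9801,1820) = (9801·3765920568201+29·1820·699313893460, 9801·699313893460+1820·3765920568201) = (73819574785756801,13707950903927280)

9801 1820
192119201 35675640
3765920568201 699313893460
73819574785756801 13707950903927280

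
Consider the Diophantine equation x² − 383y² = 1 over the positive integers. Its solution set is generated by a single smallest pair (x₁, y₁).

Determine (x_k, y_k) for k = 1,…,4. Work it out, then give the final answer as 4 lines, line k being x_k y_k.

18768 959
704475647 35997024
26443197867024 1351184291905
992571874432137217 50718053544949056

√383 → a₀=19, period (1,1,3,19,3,1,1,38); ℓ=8 even so k=7
a_0=19:  p_0=19·1+0=19,  q_0=19·0+1=1
…
a_3=3:  p_3=3·39+20=137,  q_3=3·2+1=7
…
a_6=1:  p_6=1·8063+2642=10705,  q_6=1·412+135=547
a_7=1:  p_7=1·10705+8063=18768,  q_7=1·547+412=959
fundamental: x₁=18768, y₁=959  (since 352237824 − 383·919681 = 1)
(18768+959√383)^2 = 704475647 + 35997024√383
(18768+959√383)^3 = 26443197867024 + 1351184291905√383
(18768+959√383)^4 = 992571874432137217 + 50718053544949056√383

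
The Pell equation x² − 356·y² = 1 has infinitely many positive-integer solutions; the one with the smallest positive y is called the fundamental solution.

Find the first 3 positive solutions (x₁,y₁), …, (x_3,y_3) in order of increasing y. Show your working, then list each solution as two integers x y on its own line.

500001 26500
500002000001 26500053000
500003000004500001 26500106000079500

√356 = [18; 1,6,1,1,2,…,6,1,36, …], period ℓ=14 (even) → k=13
i=0: a=18 ⇒ p=18, q=1
i=1: a=1 ⇒ p=19, q=1
i=2: a=6 ⇒ p=132, q=7
…
i=4: a=1 ⇒ p=283, q=15
…
i=6: a=1 ⇒ p=1000, q=53
i=7: a=8 ⇒ p=8717, q=462
i=8: a=1 ⇒ p=9717, q=515
i=9: a=2 ⇒ p=28151, q=1492
i=10: a=1 ⇒ p=37868, q=2007
…
i=12: a=6 ⇒ p=433982, q=23001
i=13: a=1 ⇒ p=500001, q=26500
fundamental: x₁=500001, y₁=26500  (since 250001000001 − 356·702250000 = 1)
(500001+26500√356)^2 = 500002000001 + 26500053000√356
(500001+26500√356)^3 = 500003000004500001 + 26500106000079500√356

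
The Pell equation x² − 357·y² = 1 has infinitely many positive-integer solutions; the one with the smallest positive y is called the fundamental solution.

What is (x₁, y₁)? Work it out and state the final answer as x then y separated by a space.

3401 180

√357 = [18; 1,8,2,8,1,36, …], period ℓ=6 (even) → k=5
a_0=18:  p_0=18·1+0=18,  q_0=18·0+1=1
a_1=1:  p_1=1·18+1=19,  q_1=1·1+0=1
a_2=8:  p_2=8·19+18=170,  q_2=8·1+1=9
a_3=2:  p_3=2·170+19=359,  q_3=2·9+1=19
a_4=8:  p_4=8·359+170=3042,  q_4=8·19+9=161
a_5=1:  p_5=1·3042+359=3401,  q_5=1·161+19=180
fundamental: x₁=3401, y₁=180  (since 11566801 − 357·32400 = 1)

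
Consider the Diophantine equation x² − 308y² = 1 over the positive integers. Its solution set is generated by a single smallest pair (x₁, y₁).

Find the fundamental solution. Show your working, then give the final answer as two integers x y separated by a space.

[17; 1,1,4,1,1,34] for √308; ℓ=6 ⇒ convergent index 5
i=0: a=17 ⇒ p=17, q=1
…
i=3: a=4 ⇒ p=158, q=9
i=4: a=1 ⇒ p=193, q=11
i=5: a=1 ⇒ p=351, q=20
→ (351, 20).  Check: 351²=123201, 308·20²=123200, difference 1.

351 20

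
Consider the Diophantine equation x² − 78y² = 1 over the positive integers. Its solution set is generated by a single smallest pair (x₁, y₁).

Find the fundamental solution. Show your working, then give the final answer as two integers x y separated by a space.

√78 → a₀=8, period (1,4,1,16); ℓ=4 even so k=3
k=0  a_k=8  p_k/q_k = 8/1
…
k=2  a_k=4  p_k/q_k = 44/5
k=3  a_k=1  p_k/q_k = 53/6
fundamental: x₁=53, y₁=6  (since 2809 − 78·36 = 1)

53 6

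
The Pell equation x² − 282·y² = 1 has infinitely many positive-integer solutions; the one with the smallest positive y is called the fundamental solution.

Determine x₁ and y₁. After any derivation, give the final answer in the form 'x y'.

√282 = [16; 1,3,1,4,1,3,1,32, …], period ℓ=8 (even) → k=7
i=0: a=16 ⇒ p=16, q=1
…
i=6: a=3 ⇒ p=1864, q=111
i=7: a=1 ⇒ p=2351, q=140
(x₁, y₁) = (2351, 140);  2351² − 282·140² = 1 ✓

2351 140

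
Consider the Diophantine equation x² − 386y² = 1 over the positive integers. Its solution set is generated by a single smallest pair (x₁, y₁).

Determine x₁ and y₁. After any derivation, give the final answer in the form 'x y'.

[19; 1,1,1,4,1,18,1,4,1,1,1,38] for √386; ℓ=12 ⇒ convergent index 11
i=0: a=19 ⇒ p=19, q=1
…
i=2: a=1 ⇒ p=39, q=2
…
i=5: a=1 ⇒ p=334, q=17
…
i=8: a=4 ⇒ p=32771, q=1668
i=9: a=1 ⇒ p=39392, q=2005
i=10: a=1 ⇒ p=72163, q=3673
i=11: a=1 ⇒ p=111555, q=5678
(x₁, y₁) = (111555, 5678);  111555² − 386·5678² = 1 ✓

111555 5678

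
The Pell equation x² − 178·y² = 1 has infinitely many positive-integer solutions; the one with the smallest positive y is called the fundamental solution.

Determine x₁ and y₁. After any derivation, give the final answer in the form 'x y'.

1601 120

[13; 2,1,12,1,2,26] for √178; ℓ=6 ⇒ convergent index 5
i=0: a=13 ⇒ p=13, q=1
…
i=3: a=12 ⇒ p=507, q=38
i=4: a=1 ⇒ p=547, q=41
i=5: a=2 ⇒ p=1601, q=120
fundamental: x₁=1601, y₁=120  (since 2563201 − 178·14400 = 1)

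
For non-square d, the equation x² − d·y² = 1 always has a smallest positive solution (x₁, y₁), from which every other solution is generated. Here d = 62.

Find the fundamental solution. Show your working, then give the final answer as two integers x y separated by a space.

63 8

d=62: √d = [7; 1,6,1,14] (ℓ=4, even), read p_3/q_3
step 0: (7, 1)  from 7·(1,0) + (0,1)
step 1: (8, 1)  from 1·(7,1) + (1,0)
step 2: (55, 7)  from 6·(8,1) + (7,1)
step 3: (63, 8)  from 1·(55,7) + (8,1)
(x₁, y₁) = (63, 8);  63² − 62·8² = 1 ✓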